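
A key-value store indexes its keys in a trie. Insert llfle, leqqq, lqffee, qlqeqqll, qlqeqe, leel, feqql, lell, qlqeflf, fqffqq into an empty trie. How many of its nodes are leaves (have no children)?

10

Leaves are exactly the stored words that no other stored word extends.
Those words: "feqql", "fqffqq", "leel", "lell", "leqqq", "llfle", "lqffee", "qlqeflf", "qlqeqe", "qlqeqqll"
Leaf count: 10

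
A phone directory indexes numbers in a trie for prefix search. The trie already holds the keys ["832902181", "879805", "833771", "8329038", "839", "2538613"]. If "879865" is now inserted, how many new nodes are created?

2

Walking "879865" from the root, the first 4 characters ("8798") follow existing edges; "6" is the first miss.
Each of the 2 remaining characters creates one node.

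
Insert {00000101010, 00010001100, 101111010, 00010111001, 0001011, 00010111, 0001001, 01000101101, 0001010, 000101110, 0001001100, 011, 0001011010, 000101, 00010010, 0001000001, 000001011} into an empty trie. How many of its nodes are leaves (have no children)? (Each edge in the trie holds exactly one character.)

Leaves are exactly the stored words that no other stored word extends.
Those words: "00000101010", "000001011", "0001000001", "00010001100", "00010010", "0001001100", "0001010", "0001011010", "00010111001", "01000101101", "011", "101111010"
Leaf count: 12

12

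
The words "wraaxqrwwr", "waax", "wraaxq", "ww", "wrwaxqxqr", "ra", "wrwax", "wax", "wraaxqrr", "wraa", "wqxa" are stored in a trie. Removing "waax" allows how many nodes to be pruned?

A node on "waax"'s path can go only if nothing else ends at it or branches off below it.
The suffix "ax" (2 nodes) is used only by "waax"; the node for "wa" still has the child "x", so pruning stops there.
Nodes removed: 2

2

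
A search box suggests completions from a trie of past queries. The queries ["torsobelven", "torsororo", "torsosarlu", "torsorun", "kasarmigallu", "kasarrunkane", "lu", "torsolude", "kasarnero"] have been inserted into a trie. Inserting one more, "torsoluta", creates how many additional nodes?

2

Walking "torsoluta" from the root, the first 7 characters ("torsolu") follow existing edges; "t" is the first miss.
Each of the 2 remaining characters creates one node.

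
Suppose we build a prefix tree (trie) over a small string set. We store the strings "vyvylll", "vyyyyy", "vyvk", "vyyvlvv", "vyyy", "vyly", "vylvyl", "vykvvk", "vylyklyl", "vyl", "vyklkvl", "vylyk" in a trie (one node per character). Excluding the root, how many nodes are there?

33

Trace insertions, counting only characters that open a new branch:
  "vyvylll" → 7 new (v, y, v, y, l, l, l)
  "vyyyyy" → prefix "vy" already present; 4 new (y, y, y, y)
  "vyvk" → prefix "vyv" already present; 1 new (k)
  "vyyvlvv" → prefix "vyy" already present; 4 new (v, l, v, v)
  "vyyy" → prefix "vyyy" already present; 0 new (none)
  "vyly" → prefix "vy" already present; 2 new (l, y)
  "vylvyl" → prefix "vyl" already present; 3 new (v, y, l)
  "vykvvk" → prefix "vy" already present; 4 new (k, v, v, k)
  "vylyklyl" → prefix "vyly" already present; 4 new (k, l, y, l)
  "vyl" → prefix "vyl" already present; 0 new (none)
  "vyklkvl" → prefix "vyk" already present; 4 new (l, k, v, l)
  "vylyk" → prefix "vylyk" already present; 0 new (none)
Total nodes = 7 + 4 + 1 + 4 + 0 + 2 + 3 + 4 + 4 + 0 + 4 + 0 = 33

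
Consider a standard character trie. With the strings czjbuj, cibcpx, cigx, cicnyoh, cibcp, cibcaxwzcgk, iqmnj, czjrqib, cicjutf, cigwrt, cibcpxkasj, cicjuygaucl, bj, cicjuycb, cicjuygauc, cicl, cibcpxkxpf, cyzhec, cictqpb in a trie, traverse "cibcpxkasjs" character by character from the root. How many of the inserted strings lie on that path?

Traverse "cibcpxkasjs" character by character; count nodes along the way that are marked as word ends.
Prefixes of the query that are stored words: "cibcp", "cibcpx", "cibcpxkasj"
Count: 3

3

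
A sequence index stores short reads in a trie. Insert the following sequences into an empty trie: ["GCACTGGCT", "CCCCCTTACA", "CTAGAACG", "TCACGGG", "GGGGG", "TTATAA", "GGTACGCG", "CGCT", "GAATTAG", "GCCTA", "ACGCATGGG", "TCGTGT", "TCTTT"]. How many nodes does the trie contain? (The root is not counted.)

76

Insert word by word; a character creates a node only if that edge doesn't already exist:
  "GCACTGGCT" → 9 new (G, C, A, C, T, G, G, C, T)
  "CCCCCTTACA" → 10 new (C, C, C, C, C, T, T, A, C, A)
  "CTAGAACG" → prefix "C" already present; 7 new (T, A, G, A, A, C, G)
  "TCACGGG" → 7 new (T, C, A, C, G, G, G)
  "GGGGG" → prefix "G" already present; 4 new (G, G, G, G)
  "TTATAA" → prefix "T" already present; 5 new (T, A, T, A, A)
  "GGTACGCG" → prefix "GG" already present; 6 new (T, A, C, G, C, G)
  "CGCT" → prefix "C" already present; 3 new (G, C, T)
  "GAATTAG" → prefix "G" already present; 6 new (A, A, T, T, A, G)
  "GCCTA" → prefix "GC" already present; 3 new (C, T, A)
  "ACGCATGGG" → 9 new (A, C, G, C, A, T, G, G, G)
  "TCGTGT" → prefix "TC" already present; 4 new (G, T, G, T)
  "TCTTT" → prefix "TC" already present; 3 new (T, T, T)
Total nodes = 9 + 10 + 7 + 7 + 4 + 5 + 6 + 3 + 6 + 3 + 9 + 4 + 3 = 76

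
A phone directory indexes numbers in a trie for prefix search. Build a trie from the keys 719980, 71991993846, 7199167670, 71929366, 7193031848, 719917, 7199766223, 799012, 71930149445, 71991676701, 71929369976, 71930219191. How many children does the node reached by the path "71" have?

1

Walk "71" from the root, arriving at one node.
Distinct next characters after "71": 9.
That node has 1 child edge.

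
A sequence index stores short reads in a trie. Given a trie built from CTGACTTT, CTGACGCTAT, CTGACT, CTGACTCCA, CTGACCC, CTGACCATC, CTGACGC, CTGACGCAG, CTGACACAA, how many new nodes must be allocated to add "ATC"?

3

Nothing in the trie begins with "A"; the whole of "ATC" is new.
3 − 0 = 3 new nodes.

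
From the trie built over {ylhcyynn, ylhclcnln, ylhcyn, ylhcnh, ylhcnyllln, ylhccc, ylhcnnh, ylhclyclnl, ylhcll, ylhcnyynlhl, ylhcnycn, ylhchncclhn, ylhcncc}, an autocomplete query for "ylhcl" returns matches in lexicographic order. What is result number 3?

ylhclyclnl

DFS of the "ylhcl" subtree visits, in order: "ylhclcnln", "ylhcll", "ylhclyclnl"
The 3rd is ylhclyclnl.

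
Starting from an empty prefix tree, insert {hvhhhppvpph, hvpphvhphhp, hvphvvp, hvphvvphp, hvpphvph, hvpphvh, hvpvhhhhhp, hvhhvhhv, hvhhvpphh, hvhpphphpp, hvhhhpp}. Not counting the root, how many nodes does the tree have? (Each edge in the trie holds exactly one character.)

Insert word by word; a character creates a node only if that edge doesn't already exist:
  "hvhhhppvpph" → 11 new (h, v, h, h, h, p, p, v, p, p, h)
  "hvpphvhphhp" → prefix "hv" already present; 9 new (p, p, h, v, h, p, h, h, p)
  "hvphvvp" → prefix "hvp" already present; 4 new (h, v, v, p)
  "hvphvvphp" → prefix "hvphvvp" already present; 2 new (h, p)
  "hvpphvph" → prefix "hvpphv" already present; 2 new (p, h)
  "hvpphvh" → prefix "hvpphvh" already present; 0 new (none)
  "hvpvhhhhhp" → prefix "hvp" already present; 7 new (v, h, h, h, h, h, p)
  "hvhhvhhv" → prefix "hvhh" already present; 4 new (v, h, h, v)
  "hvhhvpphh" → prefix "hvhhv" already present; 4 new (p, p, h, h)
  "hvhpphphpp" → prefix "hvh" already present; 7 new (p, p, h, p, h, p, p)
  "hvhhhpp" → prefix "hvhhhpp" already present; 0 new (none)
Total nodes = 11 + 9 + 4 + 2 + 2 + 0 + 7 + 4 + 4 + 7 + 0 = 50

50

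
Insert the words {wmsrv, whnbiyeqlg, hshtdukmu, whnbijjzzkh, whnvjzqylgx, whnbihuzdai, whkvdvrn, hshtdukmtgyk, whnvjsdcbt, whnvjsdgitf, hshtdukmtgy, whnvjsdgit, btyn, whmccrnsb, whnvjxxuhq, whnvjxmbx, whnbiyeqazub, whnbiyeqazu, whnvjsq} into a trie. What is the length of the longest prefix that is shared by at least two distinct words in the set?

11

Look for the deepest trie node that still has at least two words in its subtree.
e.g. "hshtdukmtgy" and "hshtdukmtgyk" share the prefix "hshtdukmtgy" of length 11; no pair shares a longer one.
Longest shared-prefix length: 11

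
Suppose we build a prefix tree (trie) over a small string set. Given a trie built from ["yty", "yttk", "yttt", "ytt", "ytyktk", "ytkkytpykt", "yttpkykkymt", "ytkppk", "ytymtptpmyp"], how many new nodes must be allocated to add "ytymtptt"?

1

"ytymtpt" is already a path in the trie; the remaining "t" must be added.
So 8 − 7 = 1 new nodes.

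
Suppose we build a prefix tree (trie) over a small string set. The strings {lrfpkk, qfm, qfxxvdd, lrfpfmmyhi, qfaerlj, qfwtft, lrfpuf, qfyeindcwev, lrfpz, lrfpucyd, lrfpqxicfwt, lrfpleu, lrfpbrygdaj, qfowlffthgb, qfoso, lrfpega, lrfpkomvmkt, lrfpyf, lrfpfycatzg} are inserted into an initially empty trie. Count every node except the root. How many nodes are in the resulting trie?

89

Trace insertions, counting only characters that open a new branch:
  "lrfpkk" → 6 new (l, r, f, p, k, k)
  "qfm" → 3 new (q, f, m)
  "qfxxvdd" → prefix "qf" already present; 5 new (x, x, v, d, d)
  "lrfpfmmyhi" → prefix "lrfp" already present; 6 new (f, m, m, y, h, i)
  "qfaerlj" → prefix "qf" already present; 5 new (a, e, r, l, j)
  "qfwtft" → prefix "qf" already present; 4 new (w, t, f, t)
  "lrfpuf" → prefix "lrfp" already present; 2 new (u, f)
  "qfyeindcwev" → prefix "qf" already present; 9 new (y, e, i, n, d, c, w, e, v)
  "lrfpz" → prefix "lrfp" already present; 1 new (z)
  "lrfpucyd" → prefix "lrfpu" already present; 3 new (c, y, d)
  "lrfpqxicfwt" → prefix "lrfp" already present; 7 new (q, x, i, c, f, w, t)
  "lrfpleu" → prefix "lrfp" already present; 3 new (l, e, u)
  "lrfpbrygdaj" → prefix "lrfp" already present; 7 new (b, r, y, g, d, a, j)
  "qfowlffthgb" → prefix "qf" already present; 9 new (o, w, l, f, f, t, h, g, b)
  "qfoso" → prefix "qfo" already present; 2 new (s, o)
  "lrfpega" → prefix "lrfp" already present; 3 new (e, g, a)
  "lrfpkomvmkt" → prefix "lrfpk" already present; 6 new (o, m, v, m, k, t)
  "lrfpyf" → prefix "lrfp" already present; 2 new (y, f)
  "lrfpfycatzg" → prefix "lrfpf" already present; 6 new (y, c, a, t, z, g)
Total nodes = 6 + 3 + 5 + 6 + 5 + 4 + 2 + 9 + 1 + 3 + 7 + 3 + 7 + 9 + 2 + 3 + 6 + 2 + 6 = 89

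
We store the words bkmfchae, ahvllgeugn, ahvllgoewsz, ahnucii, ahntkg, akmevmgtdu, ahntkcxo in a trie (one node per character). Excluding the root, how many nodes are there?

For each word, the new-node count is its length minus the longest prefix already in the trie:
  "bkmfchae" → 8 new (b, k, m, f, c, h, a, e)
  "ahvllgeugn" → 10 new (a, h, v, l, l, g, e, u, g, n)
  "ahvllgoewsz" → prefix "ahvllg" already present; 5 new (o, e, w, s, z)
  "ahnucii" → prefix "ah" already present; 5 new (n, u, c, i, i)
  "ahntkg" → prefix "ahn" already present; 3 new (t, k, g)
  "akmevmgtdu" → prefix "a" already present; 9 new (k, m, e, v, m, g, t, d, u)
  "ahntkcxo" → prefix "ahntk" already present; 3 new (c, x, o)
Total nodes = 8 + 10 + 5 + 5 + 3 + 9 + 3 = 43

43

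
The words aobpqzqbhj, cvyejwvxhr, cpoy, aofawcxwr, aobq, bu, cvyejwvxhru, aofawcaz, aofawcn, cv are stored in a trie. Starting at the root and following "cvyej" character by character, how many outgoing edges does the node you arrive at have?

The children of the "cvyej" node are the distinct next characters among strings starting with "cvyej".
Distinct next characters after "cvyej": w.
That node has 1 child edge.

1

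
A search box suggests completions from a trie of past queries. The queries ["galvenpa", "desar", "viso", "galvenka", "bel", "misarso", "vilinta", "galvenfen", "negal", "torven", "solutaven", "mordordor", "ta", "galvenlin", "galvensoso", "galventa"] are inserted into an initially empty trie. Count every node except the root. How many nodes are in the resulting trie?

75

For each word, the new-node count is its length minus the longest prefix already in the trie:
  "galvenpa" → 8 new (g, a, l, v, e, n, p, a)
  "desar" → 5 new (d, e, s, a, r)
  "viso" → 4 new (v, i, s, o)
  "galvenka" → prefix "galven" already present; 2 new (k, a)
  "bel" → 3 new (b, e, l)
  "misarso" → 7 new (m, i, s, a, r, s, o)
  "vilinta" → prefix "vi" already present; 5 new (l, i, n, t, a)
  "galvenfen" → prefix "galven" already present; 3 new (f, e, n)
  "negal" → 5 new (n, e, g, a, l)
  "torven" → 6 new (t, o, r, v, e, n)
  "solutaven" → 9 new (s, o, l, u, t, a, v, e, n)
  "mordordor" → prefix "m" already present; 8 new (o, r, d, o, r, d, o, r)
  "ta" → prefix "t" already present; 1 new (a)
  "galvenlin" → prefix "galven" already present; 3 new (l, i, n)
  "galvensoso" → prefix "galven" already present; 4 new (s, o, s, o)
  "galventa" → prefix "galven" already present; 2 new (t, a)
Total nodes = 8 + 5 + 4 + 2 + 3 + 7 + 5 + 3 + 5 + 6 + 9 + 8 + 1 + 3 + 4 + 2 = 75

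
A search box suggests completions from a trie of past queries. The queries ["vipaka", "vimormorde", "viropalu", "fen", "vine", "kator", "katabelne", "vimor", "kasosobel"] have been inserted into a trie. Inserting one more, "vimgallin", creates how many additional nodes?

"vim" is already a path in the trie; the remaining "gallin" must be added.
Each of the 6 remaining characters creates one node.

6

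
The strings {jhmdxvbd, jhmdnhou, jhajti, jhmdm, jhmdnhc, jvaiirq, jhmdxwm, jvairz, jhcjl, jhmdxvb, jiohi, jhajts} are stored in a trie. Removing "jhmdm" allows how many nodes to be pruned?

1

A node on "jhmdm"'s path can go only if nothing else ends at it or branches off below it.
The suffix "m" (1 node) is used only by "jhmdm"; the node for "jhmd" still has the child "x", so pruning stops there.
Nodes removed: 1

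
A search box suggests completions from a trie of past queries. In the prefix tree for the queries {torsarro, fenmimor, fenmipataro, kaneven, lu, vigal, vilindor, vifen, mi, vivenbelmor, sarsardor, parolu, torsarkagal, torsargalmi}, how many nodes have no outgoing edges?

A leaf is a node with no children — equivalently, the end of a word that is not a proper prefix of any other stored word.
Those words: "fenmimor", "fenmipataro", "kaneven", "lu", "mi", "parolu", "sarsardor", "torsargalmi", "torsarkagal", "torsarro", "vifen", "vigal", "vilindor", "vivenbelmor"
Leaf count: 14

14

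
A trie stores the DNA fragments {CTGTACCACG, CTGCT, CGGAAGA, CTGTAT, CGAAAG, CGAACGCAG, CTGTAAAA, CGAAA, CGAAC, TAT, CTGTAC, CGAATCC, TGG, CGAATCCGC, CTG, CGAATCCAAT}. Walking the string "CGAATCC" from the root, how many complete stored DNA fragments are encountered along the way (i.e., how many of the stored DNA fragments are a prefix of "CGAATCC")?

Traverse "CGAATCC" character by character; count nodes along the way that are marked as word ends.
Prefixes of the query that are stored words: "CGAATCC"
Count: 1

1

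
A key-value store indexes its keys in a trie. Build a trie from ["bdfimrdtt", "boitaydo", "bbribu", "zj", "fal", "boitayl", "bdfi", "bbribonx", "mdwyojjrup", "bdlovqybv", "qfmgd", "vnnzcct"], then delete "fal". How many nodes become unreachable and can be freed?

After clearing the end-marker at "fal", prune upward until reaching a node still needed by another word.
No other word shares any prefix with "fal", so all 3 of its nodes go.
Nodes removed: 3

3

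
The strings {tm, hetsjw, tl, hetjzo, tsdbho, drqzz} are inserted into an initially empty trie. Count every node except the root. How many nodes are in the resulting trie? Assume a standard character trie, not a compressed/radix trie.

Trie structure (* marks end of a word):
(root)
├─ d
│  └─ r
│     └─ q
│        └─ z
│           └─ z *
├─ h
│  └─ e
│     └─ t
│        ├─ j
│        │  └─ z
│        │     └─ o *
│        └─ s
│           └─ j
│              └─ w *
└─ t
   ├─ l *
   ├─ m *
   └─ s
      └─ d
         └─ b
            └─ h
               └─ o *
Counting every labelled node above: 22.

22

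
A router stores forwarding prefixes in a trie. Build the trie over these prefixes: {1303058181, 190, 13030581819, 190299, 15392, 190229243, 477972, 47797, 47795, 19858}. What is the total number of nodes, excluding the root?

35

Trie structure (* marks end of a word):
(root)
├─ 1
│  ├─ 3
│  │  └─ 0
│  │     └─ 3
│  │        └─ 0
│  │           └─ 5
│  │              └─ 8
│  │                 └─ 1
│  │                    └─ 8
│  │                       └─ 1 *
│  │                          └─ 9 *
│  ├─ 5
│  │  └─ 3
│  │     └─ 9
│  │        └─ 2 *
│  └─ 9
│     ├─ 0 *
│     │  └─ 2
│     │     ├─ 2
│     │     │  └─ 9
│     │     │     └─ 2
│     │     │        └─ 4
│     │     │           └─ 3 *
│     │     └─ 9
│     │        └─ 9 *
│     └─ 8
│        └─ 5
│           └─ 8 *
└─ 4
   └─ 7
      └─ 7
         └─ 9
            ├─ 5 *
            └─ 7 *
               └─ 2 *
Counting every labelled node above: 35.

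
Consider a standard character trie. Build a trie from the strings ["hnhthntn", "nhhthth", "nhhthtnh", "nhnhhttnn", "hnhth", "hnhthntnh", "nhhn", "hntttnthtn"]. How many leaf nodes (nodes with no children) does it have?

A leaf is a node with no children — equivalently, the end of a word that is not a proper prefix of any other stored word.
Those words: "hnhthntnh", "hntttnthtn", "nhhn", "nhhthth", "nhhthtnh", "nhnhhttnn"
Leaf count: 6

6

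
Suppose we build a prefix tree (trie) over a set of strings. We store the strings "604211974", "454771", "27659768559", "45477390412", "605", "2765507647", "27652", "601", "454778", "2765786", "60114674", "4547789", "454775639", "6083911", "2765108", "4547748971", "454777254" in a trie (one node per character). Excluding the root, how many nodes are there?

Insert word by word; a character creates a node only if that edge doesn't already exist:
  "604211974" → 9 new (6, 0, 4, 2, 1, 1, 9, 7, 4)
  "454771" → 6 new (4, 5, 4, 7, 7, 1)
  "27659768559" → 11 new (2, 7, 6, 5, 9, 7, 6, 8, 5, 5, 9)
  "45477390412" → prefix "45477" already present; 6 new (3, 9, 0, 4, 1, 2)
  "605" → prefix "60" already present; 1 new (5)
  "2765507647" → prefix "2765" already present; 6 new (5, 0, 7, 6, 4, 7)
  "27652" → prefix "2765" already present; 1 new (2)
  "601" → prefix "60" already present; 1 new (1)
  "454778" → prefix "45477" already present; 1 new (8)
  "2765786" → prefix "2765" already present; 3 new (7, 8, 6)
  "60114674" → prefix "601" already present; 5 new (1, 4, 6, 7, 4)
  "4547789" → prefix "454778" already present; 1 new (9)
  "454775639" → prefix "45477" already present; 4 new (5, 6, 3, 9)
  "6083911" → prefix "60" already present; 5 new (8, 3, 9, 1, 1)
  "2765108" → prefix "2765" already present; 3 new (1, 0, 8)
  "4547748971" → prefix "45477" already present; 5 new (4, 8, 9, 7, 1)
  "454777254" → prefix "45477" already present; 4 new (7, 2, 5, 4)
Total nodes = 9 + 6 + 11 + 6 + 1 + 6 + 1 + 1 + 1 + 3 + 5 + 1 + 4 + 5 + 3 + 5 + 4 = 72

72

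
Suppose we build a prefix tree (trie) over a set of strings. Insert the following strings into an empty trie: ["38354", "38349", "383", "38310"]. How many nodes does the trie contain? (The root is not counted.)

Trie structure (* marks end of a word):
(root)
└─ 3
   └─ 8
      └─ 3 *
         ├─ 1
         │  └─ 0 *
         ├─ 4
         │  └─ 9 *
         └─ 5
            └─ 4 *
Counting every labelled node above: 9.

9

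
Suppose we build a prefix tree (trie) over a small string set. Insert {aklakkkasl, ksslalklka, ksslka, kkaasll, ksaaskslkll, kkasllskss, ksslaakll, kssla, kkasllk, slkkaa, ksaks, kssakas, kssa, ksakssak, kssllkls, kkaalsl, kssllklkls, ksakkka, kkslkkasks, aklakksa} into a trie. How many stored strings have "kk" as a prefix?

Filter for entries beginning with "kk":
Matches: "kkaalsl", "kkaasll", "kkasllk", "kkasllskss", "kkslkkasks"
Count: 5

5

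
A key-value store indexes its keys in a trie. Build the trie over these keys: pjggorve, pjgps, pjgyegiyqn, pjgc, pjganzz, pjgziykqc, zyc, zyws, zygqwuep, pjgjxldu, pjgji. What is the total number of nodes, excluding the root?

Insert word by word; a character creates a node only if that edge doesn't already exist:
  "pjggorve" → 8 new (p, j, g, g, o, r, v, e)
  "pjgps" → prefix "pjg" already present; 2 new (p, s)
  "pjgyegiyqn" → prefix "pjg" already present; 7 new (y, e, g, i, y, q, n)
  "pjgc" → prefix "pjg" already present; 1 new (c)
  "pjganzz" → prefix "pjg" already present; 4 new (a, n, z, z)
  "pjgziykqc" → prefix "pjg" already present; 6 new (z, i, y, k, q, c)
  "zyc" → 3 new (z, y, c)
  "zyws" → prefix "zy" already present; 2 new (w, s)
  "zygqwuep" → prefix "zy" already present; 6 new (g, q, w, u, e, p)
  "pjgjxldu" → prefix "pjg" already present; 5 new (j, x, l, d, u)
  "pjgji" → prefix "pjgj" already present; 1 new (i)
Total nodes = 8 + 2 + 7 + 1 + 4 + 6 + 3 + 2 + 6 + 5 + 1 = 45

45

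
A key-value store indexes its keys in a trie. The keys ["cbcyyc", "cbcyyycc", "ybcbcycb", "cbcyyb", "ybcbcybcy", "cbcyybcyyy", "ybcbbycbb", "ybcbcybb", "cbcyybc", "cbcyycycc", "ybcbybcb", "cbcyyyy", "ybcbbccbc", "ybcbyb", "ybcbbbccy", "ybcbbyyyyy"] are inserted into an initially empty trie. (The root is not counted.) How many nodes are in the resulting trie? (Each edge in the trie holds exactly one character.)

Insert word by word; a character creates a node only if that edge doesn't already exist:
  "cbcyyc" → 6 new (c, b, c, y, y, c)
  "cbcyyycc" → prefix "cbcyy" already present; 3 new (y, c, c)
  "ybcbcycb" → 8 new (y, b, c, b, c, y, c, b)
  "cbcyyb" → prefix "cbcyy" already present; 1 new (b)
  "ybcbcybcy" → prefix "ybcbcy" already present; 3 new (b, c, y)
  "cbcyybcyyy" → prefix "cbcyyb" already present; 4 new (c, y, y, y)
  "ybcbbycbb" → prefix "ybcb" already present; 5 new (b, y, c, b, b)
  "ybcbcybb" → prefix "ybcbcyb" already present; 1 new (b)
  "cbcyybc" → prefix "cbcyybc" already present; 0 new (none)
  "cbcyycycc" → prefix "cbcyyc" already present; 3 new (y, c, c)
  "ybcbybcb" → prefix "ybcb" already present; 4 new (y, b, c, b)
  "cbcyyyy" → prefix "cbcyyy" already present; 1 new (y)
  "ybcbbccbc" → prefix "ybcbb" already present; 4 new (c, c, b, c)
  "ybcbyb" → prefix "ybcbyb" already present; 0 new (none)
  "ybcbbbccy" → prefix "ybcbb" already present; 4 new (b, c, c, y)
  "ybcbbyyyyy" → prefix "ybcbby" already present; 4 new (y, y, y, y)
Total nodes = 6 + 3 + 8 + 1 + 3 + 4 + 5 + 1 + 0 + 3 + 4 + 1 + 4 + 0 + 4 + 4 = 51

51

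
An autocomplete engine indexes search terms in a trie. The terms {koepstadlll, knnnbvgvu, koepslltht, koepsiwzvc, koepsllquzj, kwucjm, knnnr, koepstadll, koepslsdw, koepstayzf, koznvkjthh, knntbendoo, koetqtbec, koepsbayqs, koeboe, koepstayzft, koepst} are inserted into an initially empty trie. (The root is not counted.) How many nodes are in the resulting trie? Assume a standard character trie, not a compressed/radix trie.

75

Count nodes per top-level branch (shared prefixes stored once):
  'k'-branch (knnnbvgvu, knnnr, knntbendoo, koeboe, koepsbayqs, koepsiwzvc, koepsllquzj, koepslltht, koepslsdw, koepst, koepstadll, koepstadlll, koepstayzf, koepstayzft, koetqtbec, koznvkjthh, kwucjm): 75 nodes
Sum: 75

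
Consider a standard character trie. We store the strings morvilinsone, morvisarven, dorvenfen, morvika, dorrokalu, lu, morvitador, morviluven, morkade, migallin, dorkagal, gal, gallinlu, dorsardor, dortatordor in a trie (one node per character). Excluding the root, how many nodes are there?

84

Trace insertions, counting only characters that open a new branch:
  "morvilinsone" → 12 new (m, o, r, v, i, l, i, n, s, o, n, e)
  "morvisarven" → prefix "morvi" already present; 6 new (s, a, r, v, e, n)
  "dorvenfen" → 9 new (d, o, r, v, e, n, f, e, n)
  "morvika" → prefix "morvi" already present; 2 new (k, a)
  "dorrokalu" → prefix "dor" already present; 6 new (r, o, k, a, l, u)
  "lu" → 2 new (l, u)
  "morvitador" → prefix "morvi" already present; 5 new (t, a, d, o, r)
  "morviluven" → prefix "morvil" already present; 4 new (u, v, e, n)
  "morkade" → prefix "mor" already present; 4 new (k, a, d, e)
  "migallin" → prefix "m" already present; 7 new (i, g, a, l, l, i, n)
  "dorkagal" → prefix "dor" already present; 5 new (k, a, g, a, l)
  "gal" → 3 new (g, a, l)
  "gallinlu" → prefix "gal" already present; 5 new (l, i, n, l, u)
  "dorsardor" → prefix "dor" already present; 6 new (s, a, r, d, o, r)
  "dortatordor" → prefix "dor" already present; 8 new (t, a, t, o, r, d, o, r)
Total nodes = 12 + 6 + 9 + 2 + 6 + 2 + 5 + 4 + 4 + 7 + 5 + 3 + 5 + 6 + 8 = 84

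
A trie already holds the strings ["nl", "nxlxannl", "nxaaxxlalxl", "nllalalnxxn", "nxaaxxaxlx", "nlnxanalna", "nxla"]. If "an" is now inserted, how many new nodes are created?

No existing word starts with "a", so every character of "an" needs a new node.
2 − 0 = 2 new nodes.

2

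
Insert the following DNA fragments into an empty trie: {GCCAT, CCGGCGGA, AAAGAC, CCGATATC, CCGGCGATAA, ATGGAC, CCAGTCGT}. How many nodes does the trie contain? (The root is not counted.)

For each word, the new-node count is its length minus the longest prefix already in the trie:
  "GCCAT" → 5 new (G, C, C, A, T)
  "CCGGCGGA" → 8 new (C, C, G, G, C, G, G, A)
  "AAAGAC" → 6 new (A, A, A, G, A, C)
  "CCGATATC" → prefix "CCG" already present; 5 new (A, T, A, T, C)
  "CCGGCGATAA" → prefix "CCGGCG" already present; 4 new (A, T, A, A)
  "ATGGAC" → prefix "A" already present; 5 new (T, G, G, A, C)
  "CCAGTCGT" → prefix "CC" already present; 6 new (A, G, T, C, G, T)
Total nodes = 5 + 8 + 6 + 5 + 4 + 5 + 6 = 39

39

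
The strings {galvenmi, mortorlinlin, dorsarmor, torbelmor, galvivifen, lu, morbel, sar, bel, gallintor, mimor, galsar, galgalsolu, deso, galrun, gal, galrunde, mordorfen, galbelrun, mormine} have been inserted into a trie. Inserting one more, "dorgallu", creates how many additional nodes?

"dor" is already a path in the trie; the remaining "gallu" must be added.
So 8 − 3 = 5 new nodes.

5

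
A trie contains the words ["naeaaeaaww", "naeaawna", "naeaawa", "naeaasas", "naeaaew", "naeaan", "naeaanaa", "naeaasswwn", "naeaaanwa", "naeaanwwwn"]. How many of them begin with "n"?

10

Traverse to the node for "n", then collect every word in that subtree.
Words under "n": naeaaanwa, naeaaeaaww, naeaaew, naeaan, naeaanaa, naeaanwwwn, naeaasas, naeaasswwn, naeaawa, naeaawna
Count: 10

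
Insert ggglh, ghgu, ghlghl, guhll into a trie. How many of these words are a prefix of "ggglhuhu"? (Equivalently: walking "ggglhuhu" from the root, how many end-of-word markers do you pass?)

1

Walk "ggglhuhu" from the root; an end-of-word marker is hit whenever a stored word is a prefix of "ggglhuhu".
Prefixes of the query that are stored words: "ggglh"
Count: 1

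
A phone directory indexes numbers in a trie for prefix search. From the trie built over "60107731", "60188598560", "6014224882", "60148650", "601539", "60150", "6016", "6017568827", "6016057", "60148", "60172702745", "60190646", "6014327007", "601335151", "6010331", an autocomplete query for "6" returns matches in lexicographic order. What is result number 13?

6017568827

DFS of the "6" subtree visits, in order: "6010331", "60107731", "601335151", "6014224882", "6014327007", "60148", "60148650", "60150", "601539", "6016", "6016057", "60172702745", "6017568827", "60188598560", "60190646"
Position 13: 6017568827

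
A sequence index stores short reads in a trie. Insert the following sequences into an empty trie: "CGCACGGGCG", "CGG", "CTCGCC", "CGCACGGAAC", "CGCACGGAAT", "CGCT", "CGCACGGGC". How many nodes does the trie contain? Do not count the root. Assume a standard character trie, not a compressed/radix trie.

21

For each word, the new-node count is its length minus the longest prefix already in the trie:
  "CGCACGGGCG" → 10 new (C, G, C, A, C, G, G, G, C, G)
  "CGG" → prefix "CG" already present; 1 new (G)
  "CTCGCC" → prefix "C" already present; 5 new (T, C, G, C, C)
  "CGCACGGAAC" → prefix "CGCACGG" already present; 3 new (A, A, C)
  "CGCACGGAAT" → prefix "CGCACGGAA" already present; 1 new (T)
  "CGCT" → prefix "CGC" already present; 1 new (T)
  "CGCACGGGC" → prefix "CGCACGGGC" already present; 0 new (none)
Total nodes = 10 + 1 + 5 + 3 + 1 + 1 + 0 = 21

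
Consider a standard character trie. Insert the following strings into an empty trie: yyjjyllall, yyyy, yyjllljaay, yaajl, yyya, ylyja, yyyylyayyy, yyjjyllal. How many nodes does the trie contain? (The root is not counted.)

34

Count nodes per top-level branch (shared prefixes stored once):
  'y'-branch (yaajl, ylyja, yyjjyllal, yyjjyllall, yyjllljaay, yyya, yyyy, yyyylyayyy): 34 nodes
Sum: 34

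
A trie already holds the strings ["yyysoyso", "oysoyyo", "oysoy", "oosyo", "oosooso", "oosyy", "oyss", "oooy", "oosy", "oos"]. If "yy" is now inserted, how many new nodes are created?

0

Every character of "yy" already lies on an existing path (it is a prefix of some stored word).
No new nodes are needed: 0.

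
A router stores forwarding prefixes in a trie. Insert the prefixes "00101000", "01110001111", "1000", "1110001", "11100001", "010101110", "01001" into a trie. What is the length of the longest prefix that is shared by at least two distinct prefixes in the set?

6

Equivalently: take the maximum, over all pairs, of their longest common prefix length.
e.g. "11100001" and "1110001" share the prefix "111000" of length 6; no pair shares a longer one.
Longest shared-prefix length: 6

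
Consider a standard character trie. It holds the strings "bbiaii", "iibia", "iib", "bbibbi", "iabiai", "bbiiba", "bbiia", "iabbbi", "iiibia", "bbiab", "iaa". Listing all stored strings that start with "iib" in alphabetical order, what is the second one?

Filter for "iib…" and sort: "iib", "iibia"
Position 2: iibia

iibia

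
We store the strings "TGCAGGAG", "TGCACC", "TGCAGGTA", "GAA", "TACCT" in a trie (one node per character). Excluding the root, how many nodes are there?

Trie structure (* marks end of a word):
(root)
├─ G
│  └─ A
│     └─ A *
└─ T
   ├─ A
   │  └─ C
   │     └─ C
   │        └─ T *
   └─ G
      └─ C
         └─ A
            ├─ C
            │  └─ C *
            └─ G
               └─ G
                  ├─ A
                  │  └─ G *
                  └─ T
                     └─ A *
Counting every labelled node above: 19.

19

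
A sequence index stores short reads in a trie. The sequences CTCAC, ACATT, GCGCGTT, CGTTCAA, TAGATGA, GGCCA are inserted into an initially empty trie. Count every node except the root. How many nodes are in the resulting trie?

For each word, the new-node count is its length minus the longest prefix already in the trie:
  "CTCAC" → 5 new (C, T, C, A, C)
  "ACATT" → 5 new (A, C, A, T, T)
  "GCGCGTT" → 7 new (G, C, G, C, G, T, T)
  "CGTTCAA" → prefix "C" already present; 6 new (G, T, T, C, A, A)
  "TAGATGA" → 7 new (T, A, G, A, T, G, A)
  "GGCCA" → prefix "G" already present; 4 new (G, C, C, A)
Total nodes = 5 + 5 + 7 + 6 + 7 + 4 = 34

34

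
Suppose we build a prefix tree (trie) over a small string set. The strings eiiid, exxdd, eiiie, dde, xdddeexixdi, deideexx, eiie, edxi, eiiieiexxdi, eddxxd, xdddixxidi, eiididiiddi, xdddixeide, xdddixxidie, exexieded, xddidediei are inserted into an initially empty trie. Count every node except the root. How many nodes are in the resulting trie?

For each word, the new-node count is its length minus the longest prefix already in the trie:
  "eiiid" → 5 new (e, i, i, i, d)
  "exxdd" → prefix "e" already present; 4 new (x, x, d, d)
  "eiiie" → prefix "eiii" already present; 1 new (e)
  "dde" → 3 new (d, d, e)
  "xdddeexixdi" → 11 new (x, d, d, d, e, e, x, i, x, d, i)
  "deideexx" → prefix "d" already present; 7 new (e, i, d, e, e, x, x)
  "eiie" → prefix "eii" already present; 1 new (e)
  "edxi" → prefix "e" already present; 3 new (d, x, i)
  "eiiieiexxdi" → prefix "eiiie" already present; 6 new (i, e, x, x, d, i)
  "eddxxd" → prefix "ed" already present; 4 new (d, x, x, d)
  "xdddixxidi" → prefix "xddd" already present; 6 new (i, x, x, i, d, i)
  "eiididiiddi" → prefix "eii" already present; 8 new (d, i, d, i, i, d, d, i)
  "xdddixeide" → prefix "xdddix" already present; 4 new (e, i, d, e)
  "xdddixxidie" → prefix "xdddixxidi" already present; 1 new (e)
  "exexieded" → prefix "ex" already present; 7 new (e, x, i, e, d, e, d)
  "xddidediei" → prefix "xdd" already present; 7 new (i, d, e, d, i, e, i)
Total nodes = 5 + 4 + 1 + 3 + 11 + 7 + 1 + 3 + 6 + 4 + 6 + 8 + 4 + 1 + 7 + 7 = 78

78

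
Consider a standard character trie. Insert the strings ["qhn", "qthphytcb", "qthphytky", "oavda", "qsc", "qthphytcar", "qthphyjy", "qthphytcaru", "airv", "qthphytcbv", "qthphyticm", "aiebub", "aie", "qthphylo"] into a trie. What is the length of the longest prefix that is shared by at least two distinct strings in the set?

10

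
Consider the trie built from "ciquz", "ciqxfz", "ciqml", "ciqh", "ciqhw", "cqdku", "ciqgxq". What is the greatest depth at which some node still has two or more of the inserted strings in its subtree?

4

Equivalently: take the maximum, over all pairs, of their longest common prefix length.
e.g. "ciqh" and "ciqhw" share the prefix "ciqh" of length 4; no pair shares a longer one.
Longest shared-prefix length: 4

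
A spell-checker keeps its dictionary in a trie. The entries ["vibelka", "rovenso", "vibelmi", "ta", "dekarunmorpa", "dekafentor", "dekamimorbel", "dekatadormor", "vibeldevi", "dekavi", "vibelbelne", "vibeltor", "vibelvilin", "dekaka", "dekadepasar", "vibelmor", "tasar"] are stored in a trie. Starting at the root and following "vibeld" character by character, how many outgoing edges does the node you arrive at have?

The children of the "vibeld" node are the distinct next characters among strings starting with "vibeld".
Characters that immediately follow "vibeld" among the stored strings: {e}.
That node has 1 child edge.

1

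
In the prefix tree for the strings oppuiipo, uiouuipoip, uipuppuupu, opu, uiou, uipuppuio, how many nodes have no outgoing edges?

A leaf is a node with no children — equivalently, the end of a word that is not a proper prefix of any other stored word.
Those words: "oppuiipo", "opu", "uiouuipoip", "uipuppuio", "uipuppuupu"
Leaf count: 5

5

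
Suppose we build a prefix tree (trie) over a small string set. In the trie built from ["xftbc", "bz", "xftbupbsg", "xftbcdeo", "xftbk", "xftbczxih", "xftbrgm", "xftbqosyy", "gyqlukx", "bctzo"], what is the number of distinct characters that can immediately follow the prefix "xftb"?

5

Walk "xftb" from the root, arriving at one node.
Characters that immediately follow "xftb" among the stored strings: {c, k, q, r, u}.
That node has 5 child edges.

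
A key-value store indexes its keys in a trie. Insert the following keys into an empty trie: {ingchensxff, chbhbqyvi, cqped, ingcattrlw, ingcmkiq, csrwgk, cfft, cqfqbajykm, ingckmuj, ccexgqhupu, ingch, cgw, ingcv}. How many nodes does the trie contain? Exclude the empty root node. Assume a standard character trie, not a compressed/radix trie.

Insert word by word; a character creates a node only if that edge doesn't already exist:
  "ingchensxff" → 11 new (i, n, g, c, h, e, n, s, x, f, f)
  "chbhbqyvi" → 9 new (c, h, b, h, b, q, y, v, i)
  "cqped" → prefix "c" already present; 4 new (q, p, e, d)
  "ingcattrlw" → prefix "ingc" already present; 6 new (a, t, t, r, l, w)
  "ingcmkiq" → prefix "ingc" already present; 4 new (m, k, i, q)
  "csrwgk" → prefix "c" already present; 5 new (s, r, w, g, k)
  "cfft" → prefix "c" already present; 3 new (f, f, t)
  "cqfqbajykm" → prefix "cq" already present; 8 new (f, q, b, a, j, y, k, m)
  "ingckmuj" → prefix "ingc" already present; 4 new (k, m, u, j)
  "ccexgqhupu" → prefix "c" already present; 9 new (c, e, x, g, q, h, u, p, u)
  "ingch" → prefix "ingch" already present; 0 new (none)
  "cgw" → prefix "c" already present; 2 new (g, w)
  "ingcv" → prefix "ingc" already present; 1 new (v)
Total nodes = 11 + 9 + 4 + 6 + 4 + 5 + 3 + 8 + 4 + 9 + 0 + 2 + 1 = 66

66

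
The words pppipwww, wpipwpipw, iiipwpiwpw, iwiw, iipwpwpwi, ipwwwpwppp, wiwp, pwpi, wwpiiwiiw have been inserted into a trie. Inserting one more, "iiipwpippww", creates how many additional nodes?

4

Walking "iiipwpippww" from the root, the first 7 characters ("iiipwpi") follow existing edges; "p" is the first miss.
So 11 − 7 = 4 new nodes.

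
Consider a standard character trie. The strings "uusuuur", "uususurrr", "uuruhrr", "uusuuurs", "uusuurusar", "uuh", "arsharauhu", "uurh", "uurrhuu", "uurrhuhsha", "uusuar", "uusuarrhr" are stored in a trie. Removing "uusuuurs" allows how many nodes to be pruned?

Walk "uusuuurs" from the leaf back toward the root, removing each node that no remaining word uses.
The suffix "s" (1 node) is used only by "uusuuurs"; "uusuuur" is itself a stored word, so pruning stops there.
Nodes removed: 1

1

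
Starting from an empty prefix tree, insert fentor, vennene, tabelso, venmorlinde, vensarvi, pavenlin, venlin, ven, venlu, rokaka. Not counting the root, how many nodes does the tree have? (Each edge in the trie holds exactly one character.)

51

For each word, the new-node count is its length minus the longest prefix already in the trie:
  "fentor" → 6 new (f, e, n, t, o, r)
  "vennene" → 7 new (v, e, n, n, e, n, e)
  "tabelso" → 7 new (t, a, b, e, l, s, o)
  "venmorlinde" → prefix "ven" already present; 8 new (m, o, r, l, i, n, d, e)
  "vensarvi" → prefix "ven" already present; 5 new (s, a, r, v, i)
  "pavenlin" → 8 new (p, a, v, e, n, l, i, n)
  "venlin" → prefix "ven" already present; 3 new (l, i, n)
  "ven" → prefix "ven" already present; 0 new (none)
  "venlu" → prefix "venl" already present; 1 new (u)
  "rokaka" → 6 new (r, o, k, a, k, a)
Total nodes = 6 + 7 + 7 + 8 + 5 + 8 + 3 + 0 + 1 + 6 = 51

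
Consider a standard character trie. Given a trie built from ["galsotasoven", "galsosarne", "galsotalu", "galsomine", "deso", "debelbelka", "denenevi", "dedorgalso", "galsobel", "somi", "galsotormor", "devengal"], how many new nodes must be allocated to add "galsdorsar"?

6

The longest prefix of "galsdorsar" already in the trie is "gals" (length 4).
Each of the 6 remaining characters creates one node.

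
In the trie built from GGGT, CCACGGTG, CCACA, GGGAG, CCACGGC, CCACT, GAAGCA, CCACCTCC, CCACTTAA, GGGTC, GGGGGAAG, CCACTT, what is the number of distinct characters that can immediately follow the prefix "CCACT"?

Walk "CCACT" from the root, arriving at one node.
Distinct next characters after "CCACT": T.
That node has 1 child edge.

1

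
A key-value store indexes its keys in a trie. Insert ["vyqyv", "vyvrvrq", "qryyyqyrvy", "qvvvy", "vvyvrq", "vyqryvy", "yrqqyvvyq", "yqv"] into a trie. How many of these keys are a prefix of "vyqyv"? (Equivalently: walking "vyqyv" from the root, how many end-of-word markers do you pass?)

Walk "vyqyv" from the root; an end-of-word marker is hit whenever a stored word is a prefix of "vyqyv".
Prefixes of the query that are stored words: "vyqyv"
Count: 1

1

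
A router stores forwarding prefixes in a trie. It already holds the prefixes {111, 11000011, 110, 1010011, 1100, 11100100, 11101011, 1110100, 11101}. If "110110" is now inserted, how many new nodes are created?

3

The longest prefix of "110110" already in the trie is "110" (length 3).
Each of the 3 remaining characters creates one node.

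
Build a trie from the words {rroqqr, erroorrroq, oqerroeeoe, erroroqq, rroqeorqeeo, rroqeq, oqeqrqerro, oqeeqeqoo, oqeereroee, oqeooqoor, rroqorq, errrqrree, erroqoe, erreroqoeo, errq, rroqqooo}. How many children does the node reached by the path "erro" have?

Walk "erro" from the root, arriving at one node.
Distinct next characters after "erro": o, q, r.
That node has 3 child edges.

3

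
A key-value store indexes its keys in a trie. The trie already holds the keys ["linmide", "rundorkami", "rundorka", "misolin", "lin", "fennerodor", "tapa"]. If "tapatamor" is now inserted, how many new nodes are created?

5

Walking "tapatamor" from the root, the first 4 characters ("tapa") follow existing edges; "t" is the first miss.
So 9 − 4 = 5 new nodes.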